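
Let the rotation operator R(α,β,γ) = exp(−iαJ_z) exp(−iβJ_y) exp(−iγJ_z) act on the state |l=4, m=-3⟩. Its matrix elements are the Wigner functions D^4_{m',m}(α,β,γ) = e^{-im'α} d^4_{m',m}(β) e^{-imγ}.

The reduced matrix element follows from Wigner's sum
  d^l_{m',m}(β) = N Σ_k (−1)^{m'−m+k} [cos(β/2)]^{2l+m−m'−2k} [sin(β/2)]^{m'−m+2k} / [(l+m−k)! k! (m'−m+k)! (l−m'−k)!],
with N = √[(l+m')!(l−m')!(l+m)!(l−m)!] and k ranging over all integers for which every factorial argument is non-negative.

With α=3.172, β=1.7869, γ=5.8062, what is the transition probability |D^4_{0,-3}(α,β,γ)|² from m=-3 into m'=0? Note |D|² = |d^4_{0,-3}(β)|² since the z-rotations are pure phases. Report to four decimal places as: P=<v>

D^4_{0,-3}(3.172,1.7869,5.8062) = e^{-i·0·3.172}·d^4_{0,-3}(1.7869)·e^{-i·-3·5.8062}. Compute d first:
c=cos(1.7869/2)=0.626727, s=sin(1.7869/2)=0.779239; N=√[24·24·1·5040]=1703.830978
Admissible k: 0..1 (factorial args all ≥0)
  k=0: (−1)^3·1703.8310/(144)·0.6267^5·0.7792^3 = -0.541338
  k=1: (−1)^4·1703.8310/(144)·0.6267^3·0.7792^5 = +0.836859
d^4_{0,-3}(1.7869) = -0.541338 +0.836859 = +0.295521
|D^4_{0,-3}|² = |d^4_{0,-3}(β)|² = (+0.295521)² = 0.087333 (the z-rotation phases have unit modulus)

P=0.0873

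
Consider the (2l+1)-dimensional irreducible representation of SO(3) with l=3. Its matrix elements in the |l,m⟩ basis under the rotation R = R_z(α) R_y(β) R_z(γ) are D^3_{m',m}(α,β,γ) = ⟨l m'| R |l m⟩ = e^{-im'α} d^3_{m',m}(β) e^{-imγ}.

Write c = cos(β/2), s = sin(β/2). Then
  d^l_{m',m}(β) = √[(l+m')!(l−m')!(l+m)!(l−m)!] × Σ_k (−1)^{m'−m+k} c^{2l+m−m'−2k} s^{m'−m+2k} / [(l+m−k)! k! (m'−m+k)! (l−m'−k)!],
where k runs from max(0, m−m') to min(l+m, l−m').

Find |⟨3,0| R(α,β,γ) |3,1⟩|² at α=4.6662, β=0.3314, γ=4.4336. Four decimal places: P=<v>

P=0.2391

Split into d^3_{0,1}(β=0.3314) × two z-phases.
Half-angle: c=0.986303, s=0.164943. N=√(6·6·24·2)=41.569219
The bounds max(0,m−m')=1 and min(l+m,l−m')=3 give 3 terms
  k=1: (−1)^0·41.5692/(12)·0.9863^5·0.1649^1 = +0.533305
  k=2: (−1)^1·41.5692/(4)·0.9863^3·0.1649^3 = -0.044745
  k=3: (−1)^2·41.5692/(12)·0.9863^1·0.1649^5 = +0.000417
d^3_{0,1}(0.3314) = +0.533305 -0.044745 +0.000417 = +0.488978
|D^3_{0,1}|² = |d^3_{0,1}(β)|² = (+0.488978)² = 0.239099 (the z-rotation phases have unit modulus)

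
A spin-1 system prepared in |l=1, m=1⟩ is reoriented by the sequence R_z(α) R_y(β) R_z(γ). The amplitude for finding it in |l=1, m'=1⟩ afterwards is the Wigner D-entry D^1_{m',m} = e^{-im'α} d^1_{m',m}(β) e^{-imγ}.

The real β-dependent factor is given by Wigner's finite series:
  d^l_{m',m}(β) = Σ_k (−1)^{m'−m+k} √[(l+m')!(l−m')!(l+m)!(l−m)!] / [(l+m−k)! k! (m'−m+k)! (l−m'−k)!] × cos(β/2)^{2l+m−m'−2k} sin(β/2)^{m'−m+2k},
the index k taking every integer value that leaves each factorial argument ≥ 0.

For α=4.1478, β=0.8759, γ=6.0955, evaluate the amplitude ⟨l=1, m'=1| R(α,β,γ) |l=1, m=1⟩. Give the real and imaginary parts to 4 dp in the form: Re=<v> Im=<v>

Re=-0.5604 Im=0.5988

D^1_{1,1}(4.1478,0.8759,6.0955) = e^{-i·1·4.1478}·d^1_{1,1}(0.8759)·e^{-i·1·6.0955}. Compute d first:
With c≡cos(β/2)=0.905623 and s≡sin(β/2)=0.424084, N=[2·1·2·1]^{1/2}=2.000000
Admissible k: 0..0 (factorial args all ≥0)
  k=0: (−1)^0·2.0000/(2)·0.9056^2·0.4241^0 = +0.820153
d^1_{1,1}(0.8759) = +0.820153
Phases: e^{-i·(1)·4.1478}=-0.535069+0.844809i, e^{-i·(1)·6.0955}=+0.982439+0.186585i ⇒ D=-0.560411+0.598824i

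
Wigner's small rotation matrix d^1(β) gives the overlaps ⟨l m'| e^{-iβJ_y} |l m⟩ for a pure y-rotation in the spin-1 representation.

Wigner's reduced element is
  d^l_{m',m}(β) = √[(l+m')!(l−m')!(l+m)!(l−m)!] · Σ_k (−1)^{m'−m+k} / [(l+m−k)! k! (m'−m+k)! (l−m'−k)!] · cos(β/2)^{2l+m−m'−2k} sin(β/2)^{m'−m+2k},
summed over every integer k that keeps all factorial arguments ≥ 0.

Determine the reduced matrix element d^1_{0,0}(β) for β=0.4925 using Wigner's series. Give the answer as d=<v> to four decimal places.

d=0.8812

d^1_{0,0}(β=0.4925) via Wigner's sum:
Half-angle: c=0.969833, s=0.243769. N=√(1·1·1·1)=1.000000
k: max(0,(0)−(0))=0 … min(1+(0),1−(0))=1
  k=0: (−1)^0·1.0000/(1)·0.9698^2·0.2438^0 = +0.940577
  k=1: (−1)^1·1.0000/(1)·0.9698^0·0.2438^2 = -0.059423
d^1_{0,0}(0.4925) = +0.940577 -0.059423 = +0.881154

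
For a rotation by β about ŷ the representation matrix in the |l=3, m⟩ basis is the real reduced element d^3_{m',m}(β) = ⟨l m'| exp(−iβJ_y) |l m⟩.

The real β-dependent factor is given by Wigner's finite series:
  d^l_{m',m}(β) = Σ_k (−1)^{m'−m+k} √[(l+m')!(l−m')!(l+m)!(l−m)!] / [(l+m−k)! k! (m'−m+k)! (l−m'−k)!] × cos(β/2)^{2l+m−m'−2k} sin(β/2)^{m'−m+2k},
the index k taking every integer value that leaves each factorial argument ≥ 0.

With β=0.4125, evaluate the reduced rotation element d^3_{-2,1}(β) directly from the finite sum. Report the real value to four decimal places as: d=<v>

d=0.0498

d^3_{-2,1}(β=0.4125) via Wigner's sum:
Half-angle: c=0.978806, s=0.204791. N=√(1·120·24·2)=75.894664
The bounds max(0,m−m')=3 and min(l+m,l−m')=4 give 2 terms
  k=3: (−1)^0·75.8947/(12)·0.9788^3·0.2048^3 = +0.050939
  k=4: (−1)^1·75.8947/(24)·0.9788^1·0.2048^5 = -0.001115
d^3_{-2,1}(0.4125) = +0.050939 -0.001115 = +0.049824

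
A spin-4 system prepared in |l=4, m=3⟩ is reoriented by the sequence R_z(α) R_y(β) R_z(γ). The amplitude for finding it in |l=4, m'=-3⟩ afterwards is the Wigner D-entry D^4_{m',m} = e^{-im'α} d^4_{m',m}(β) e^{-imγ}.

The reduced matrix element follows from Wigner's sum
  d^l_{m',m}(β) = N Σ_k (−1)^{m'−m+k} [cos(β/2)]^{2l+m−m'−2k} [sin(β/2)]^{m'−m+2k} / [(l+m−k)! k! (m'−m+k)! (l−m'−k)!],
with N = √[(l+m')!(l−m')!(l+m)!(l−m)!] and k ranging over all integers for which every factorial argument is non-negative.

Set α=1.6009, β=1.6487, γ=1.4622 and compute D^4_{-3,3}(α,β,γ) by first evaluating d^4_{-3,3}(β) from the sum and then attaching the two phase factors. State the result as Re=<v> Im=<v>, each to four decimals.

First d^4_{-3,3}(β=1.6487), then the phase factors e^{-i(-3)α} and e^{-i(3)γ}:
c=cos(1.6487/2)=0.679034, s=sin(1.6487/2)=0.734107; N=√[1·5040·5040·1]=5040.000000
k: max(0,(3)−(-3))=6 … min(4+(3),4−(-3))=7
  k=6: (−1)^0·5040.0000/(720)·0.6790^2·0.7341^6 = +0.505168
  k=7: (−1)^1·5040.0000/(5040)·0.6790^0·0.7341^8 = -0.084348
d^4_{-3,3}(1.6487) = +0.505168 -0.084348 = +0.420821
Attach z-rotation phases: D = e^{-i(-3)(1.6009)}·(+0.420821)·e^{-i(3)(1.4622)} = +0.384913+0.170094i

Re=0.3849 Im=0.1701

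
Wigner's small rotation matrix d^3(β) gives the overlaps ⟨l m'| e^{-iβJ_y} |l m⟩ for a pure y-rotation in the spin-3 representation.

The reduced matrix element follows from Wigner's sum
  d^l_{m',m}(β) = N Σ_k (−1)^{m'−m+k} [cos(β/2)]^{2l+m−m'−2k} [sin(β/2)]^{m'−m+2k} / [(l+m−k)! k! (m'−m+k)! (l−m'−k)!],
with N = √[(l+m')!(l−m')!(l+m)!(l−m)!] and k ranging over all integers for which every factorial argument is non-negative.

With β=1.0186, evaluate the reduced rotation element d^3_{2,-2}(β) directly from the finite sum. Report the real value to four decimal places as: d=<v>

d^3_{2,-2}(β=1.0186) via Wigner's sum:
c=cos(1.0186/2)=0.873086, s=sin(1.0186/2)=0.487566; N=√[120·1·1·120]=120.000000
k∈{0,1} keeps every argument non-negative
  k=0: (−1)^4·120.0000/(24)·0.8731^2·0.4876^4 = +0.215386
  k=1: (−1)^5·120.0000/(120)·0.8731^0·0.4876^6 = -0.013434
d^3_{2,-2}(1.0186) = +0.215386 -0.013434 = +0.201953

d=0.2020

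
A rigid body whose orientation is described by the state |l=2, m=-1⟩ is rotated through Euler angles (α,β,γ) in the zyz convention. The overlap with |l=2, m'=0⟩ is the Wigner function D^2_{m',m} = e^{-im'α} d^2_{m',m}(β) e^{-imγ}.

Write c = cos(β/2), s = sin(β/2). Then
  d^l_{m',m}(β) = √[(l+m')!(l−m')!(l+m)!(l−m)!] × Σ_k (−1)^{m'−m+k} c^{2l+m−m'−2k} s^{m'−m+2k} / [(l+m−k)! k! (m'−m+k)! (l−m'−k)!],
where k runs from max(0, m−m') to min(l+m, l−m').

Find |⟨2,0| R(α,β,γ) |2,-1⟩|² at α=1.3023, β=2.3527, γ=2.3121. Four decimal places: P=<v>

P=0.3750

Split into d^2_{0,-1}(β=2.3527) × two z-phases.
Half-angle: c=0.384297, s=0.923209. N=√(2·2·1·6)=4.898979
k: max(0,(-1)−(0))=0 … min(2+(-1),2−(0))=1
  k=0: (−1)^1·4.8990/(2)·0.3843^3·0.9232^1 = -0.128344
  k=1: (−1)^2·4.8990/(2)·0.3843^1·0.9232^3 = +0.740702
d^2_{0,-1}(2.3527) = -0.128344 +0.740702 = +0.612357
|D^2_{0,-1}|² = |d^2_{0,-1}(β)|² = (+0.612357)² = 0.374982 (the z-rotation phases have unit modulus)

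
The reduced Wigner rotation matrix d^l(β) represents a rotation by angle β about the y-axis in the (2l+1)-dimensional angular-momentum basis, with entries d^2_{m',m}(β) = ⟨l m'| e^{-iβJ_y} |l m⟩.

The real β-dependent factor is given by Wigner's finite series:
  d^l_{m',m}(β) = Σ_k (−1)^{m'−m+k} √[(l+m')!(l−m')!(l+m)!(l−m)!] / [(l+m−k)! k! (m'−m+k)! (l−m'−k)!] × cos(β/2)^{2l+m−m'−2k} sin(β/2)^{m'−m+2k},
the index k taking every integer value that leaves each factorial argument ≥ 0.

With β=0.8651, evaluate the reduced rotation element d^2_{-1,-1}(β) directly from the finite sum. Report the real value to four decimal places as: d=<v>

d=0.2449

d^2_{-1,-1}(β=0.8651) via Wigner's sum:
c=cos(0.8651/2)=0.907900, s=sin(0.8651/2)=0.419187; N=√[1·6·1·6]=6.000000
The bounds max(0,m−m')=0 and min(l+m,l−m')=1 give 2 terms
  k=0: (−1)^0·6.0000/(6)·0.9079^4·0.4192^0 = +0.679441
  k=1: (−1)^1·6.0000/(2)·0.9079^2·0.4192^2 = -0.434524
d^2_{-1,-1}(0.8651) = +0.679441 -0.434524 = +0.244917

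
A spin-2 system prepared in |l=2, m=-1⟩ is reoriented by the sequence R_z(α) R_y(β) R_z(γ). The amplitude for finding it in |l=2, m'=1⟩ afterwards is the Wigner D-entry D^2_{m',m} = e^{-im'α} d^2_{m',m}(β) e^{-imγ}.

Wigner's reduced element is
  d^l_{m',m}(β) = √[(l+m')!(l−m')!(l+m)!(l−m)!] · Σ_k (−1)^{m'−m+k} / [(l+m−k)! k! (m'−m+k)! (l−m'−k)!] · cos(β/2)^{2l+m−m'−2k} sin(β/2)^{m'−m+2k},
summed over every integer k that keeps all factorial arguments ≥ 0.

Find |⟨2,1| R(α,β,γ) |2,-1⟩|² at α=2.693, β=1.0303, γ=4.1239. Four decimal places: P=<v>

First d^2_{1,-1}(β=1.0303), then the phase factors e^{-i(1)α} and e^{-i(-1)γ}:
With c≡cos(β/2)=0.870219 and s≡sin(β/2)=0.492665, N=[6·1·1·6]^{1/2}=6.000000
k: max(0,(-1)−(1))=0 … min(2+(-1),2−(1))=1
  k=0: (−1)^2·6.0000/(2)·0.8702^2·0.4927^2 = +0.551420
  k=1: (−1)^3·6.0000/(6)·0.8702^0·0.4927^4 = -0.058913
d^2_{1,-1}(1.0303) = +0.551420 -0.058913 = +0.492507
|D^2_{1,-1}|² = |d^2_{1,-1}(β)|² = (+0.492507)² = 0.242563 (the z-rotation phases have unit modulus)

P=0.2426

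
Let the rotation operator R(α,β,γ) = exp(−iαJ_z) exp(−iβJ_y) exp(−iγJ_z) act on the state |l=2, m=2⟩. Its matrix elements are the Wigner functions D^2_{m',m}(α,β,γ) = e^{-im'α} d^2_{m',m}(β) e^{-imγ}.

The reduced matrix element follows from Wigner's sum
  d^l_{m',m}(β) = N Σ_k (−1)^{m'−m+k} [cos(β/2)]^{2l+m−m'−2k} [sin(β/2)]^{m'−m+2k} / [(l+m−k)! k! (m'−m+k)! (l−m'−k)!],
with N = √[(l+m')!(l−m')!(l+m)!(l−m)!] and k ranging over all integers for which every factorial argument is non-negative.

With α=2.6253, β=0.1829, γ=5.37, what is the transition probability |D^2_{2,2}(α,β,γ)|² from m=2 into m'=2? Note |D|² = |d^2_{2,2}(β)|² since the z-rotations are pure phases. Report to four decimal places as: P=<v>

P=0.9671

D^2_{2,2}(2.6253,0.1829,5.37) = e^{-i·2·2.6253}·d^2_{2,2}(0.1829)·e^{-i·2·5.37}. Compute d first:
c=cos(0.1829/2)=0.995821, s=sin(0.1829/2)=0.091323; N=√[24·1·24·1]=24.000000
Admissible k: 0..0 (factorial args all ≥0)
  k=0: (−1)^0·24.0000/(24)·0.9958^4·0.0913^0 = +0.983390
d^2_{2,2}(0.1829) = +0.983390
|D^2_{2,2}|² = |d^2_{2,2}(β)|² = (+0.983390)² = 0.967056 (the z-rotation phases have unit modulus)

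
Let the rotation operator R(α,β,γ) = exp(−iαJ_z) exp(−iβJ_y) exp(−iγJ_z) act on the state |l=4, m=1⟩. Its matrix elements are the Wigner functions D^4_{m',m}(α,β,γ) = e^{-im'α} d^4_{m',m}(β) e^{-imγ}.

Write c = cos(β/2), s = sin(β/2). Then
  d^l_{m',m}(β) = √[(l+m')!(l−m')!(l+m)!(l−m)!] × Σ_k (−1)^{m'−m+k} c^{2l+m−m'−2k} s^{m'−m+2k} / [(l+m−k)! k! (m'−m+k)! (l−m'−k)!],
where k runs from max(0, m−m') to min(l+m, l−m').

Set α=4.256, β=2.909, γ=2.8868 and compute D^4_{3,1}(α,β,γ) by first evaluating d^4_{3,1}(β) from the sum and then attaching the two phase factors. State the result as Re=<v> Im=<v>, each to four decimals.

Re=0.0023 Im=0.0001

First d^4_{3,1}(β=2.909), then the phase factors e^{-i(3)α} and e^{-i(1)γ}:
With c≡cos(β/2)=0.116034 and s≡sin(β/2)=0.993245, N=[5040·1·120·6]^{1/2}=1904.940944
k∈{0,1} keeps every argument non-negative
  k=0: (−1)^2·1904.9409/(240)·0.1160^6·0.9932^2 = +0.000019
  k=1: (−1)^3·1904.9409/(144)·0.1160^4·0.9932^4 = -0.002334
d^4_{3,1}(2.909) = +0.000019 -0.002334 = -0.002315
Phases: e^{-i·(3)·4.256}=+0.979742-0.200266i, e^{-i·(1)·2.8868}=-0.967716-0.252045i ⇒ D=+0.002312+0.000123i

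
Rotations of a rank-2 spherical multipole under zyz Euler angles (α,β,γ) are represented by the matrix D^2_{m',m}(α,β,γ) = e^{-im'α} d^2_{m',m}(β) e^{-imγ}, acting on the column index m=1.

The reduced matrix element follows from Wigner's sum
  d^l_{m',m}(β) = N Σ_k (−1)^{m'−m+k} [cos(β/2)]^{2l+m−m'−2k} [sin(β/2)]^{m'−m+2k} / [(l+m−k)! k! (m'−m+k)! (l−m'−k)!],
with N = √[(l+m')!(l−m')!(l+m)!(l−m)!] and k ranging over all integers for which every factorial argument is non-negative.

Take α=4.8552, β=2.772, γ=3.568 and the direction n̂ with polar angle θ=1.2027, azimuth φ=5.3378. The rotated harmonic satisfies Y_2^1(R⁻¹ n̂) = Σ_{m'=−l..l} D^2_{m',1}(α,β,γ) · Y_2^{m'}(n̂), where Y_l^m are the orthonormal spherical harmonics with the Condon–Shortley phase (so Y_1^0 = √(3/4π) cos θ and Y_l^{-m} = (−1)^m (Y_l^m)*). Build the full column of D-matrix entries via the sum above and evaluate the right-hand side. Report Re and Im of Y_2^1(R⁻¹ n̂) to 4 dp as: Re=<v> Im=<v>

Re=0.0183 Im=-0.0219

Need the full column D^2_{m',1} for m'=−2..2 at α=4.8552, β=2.772, γ=3.568.
cos(β/2)=0.183746, sin(β/2)=0.982974
d^2_{-2,1}: single k=3 term ⇒ +0.349039;  D = +0.345586-0.048977i
d^2_{-1,1}: k∈[2..3] ⇒ +0.097868 -0.933614 = -0.835746;  D = -0.233850-0.802363i
d^2_{0,1}: k∈[1..2] ⇒ +0.014937 -0.427484 = -0.412547;  D = +0.375606-0.170630i
d^2_{1,1}: k∈[0..1] ⇒ +0.001140 -0.097868 = -0.096728;  D = +0.052134+0.081477i
d^2_{2,1}: single k=0 term ⇒ -0.012196;  D = -0.009233+0.007969i
Y_2^{m'}(θ=1.2027,φ=5.3378) and Σ D·Y over m':
  (+0.3456-0.0490i)·(-0.1058+0.3192i)  (-0.2339-0.8024i)·(+0.1518+0.2103i)  (+0.3756-0.1706i)·(-0.1929+0.0000i)  (+0.0521+0.0815i)·(-0.1518+0.2103i)  (-0.0092+0.0080i)·(-0.1058-0.3192i)
Y_2^1(R⁻¹ n̂) = +0.018318-0.021914i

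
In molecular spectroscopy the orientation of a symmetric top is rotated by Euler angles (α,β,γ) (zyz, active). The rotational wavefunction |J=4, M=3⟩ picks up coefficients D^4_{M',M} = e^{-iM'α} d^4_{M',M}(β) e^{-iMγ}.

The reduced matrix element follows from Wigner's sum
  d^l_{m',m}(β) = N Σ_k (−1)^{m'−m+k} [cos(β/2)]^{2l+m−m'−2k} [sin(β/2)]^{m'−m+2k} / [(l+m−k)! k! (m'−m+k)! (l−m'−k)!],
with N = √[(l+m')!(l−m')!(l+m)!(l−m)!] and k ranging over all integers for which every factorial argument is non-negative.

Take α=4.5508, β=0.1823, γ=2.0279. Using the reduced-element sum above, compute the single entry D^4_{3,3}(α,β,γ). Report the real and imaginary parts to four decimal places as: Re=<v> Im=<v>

Re=0.5756 Im=-0.7057

D^4_{3,3}(4.5508,0.1823,2.0279) = e^{-i·3·4.5508}·d^4_{3,3}(0.1823)·e^{-i·3·2.0279}. Compute d first:
With c≡cos(β/2)=0.995849 and s≡sin(β/2)=0.091024, N=[5040·1·5040·1]^{1/2}=5040.000000
The bounds max(0,m−m')=0 and min(l+m,l−m')=1 give 2 terms
  k=0: (−1)^0·5040.0000/(5040)·0.9958^8·0.0910^0 = +0.967268
  k=1: (−1)^1·5040.0000/(720)·0.9958^6·0.0910^2 = -0.056568
d^4_{3,3}(0.1823) = +0.967268 -0.056568 = +0.910701
D = (+0.466002-0.884784i)·(+0.910701)·(+0.980169+0.198165i) = +0.575648-0.705694i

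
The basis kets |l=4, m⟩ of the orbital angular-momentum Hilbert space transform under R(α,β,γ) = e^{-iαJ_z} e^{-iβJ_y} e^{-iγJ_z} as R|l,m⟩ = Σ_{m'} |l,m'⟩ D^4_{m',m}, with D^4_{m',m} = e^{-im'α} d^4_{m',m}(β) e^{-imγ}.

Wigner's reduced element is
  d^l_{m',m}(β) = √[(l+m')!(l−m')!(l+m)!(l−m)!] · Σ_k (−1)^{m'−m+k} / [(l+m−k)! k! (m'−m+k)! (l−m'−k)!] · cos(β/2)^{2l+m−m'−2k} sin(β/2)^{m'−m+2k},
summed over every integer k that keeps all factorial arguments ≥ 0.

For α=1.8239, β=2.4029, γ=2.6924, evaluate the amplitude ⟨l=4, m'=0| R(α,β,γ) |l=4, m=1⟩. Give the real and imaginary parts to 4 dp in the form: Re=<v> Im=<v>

Re=0.2072 Im=0.0999

First d^4_{0,1}(β=2.4029), then the phase factors e^{-i(0)α} and e^{-i(1)γ}:
Half-angle: c=0.361006, s=0.932564. N=√(24·24·120·6)=643.987578
k∈{1,2,3,4} keeps every argument non-negative
  k=1: (−1)^0·643.9876/(144)·0.3610^7·0.9326^1 = +0.003333
  k=2: (−1)^1·643.9876/(24)·0.3610^5·0.9326^3 = -0.133436
  k=3: (−1)^2·643.9876/(24)·0.3610^3·0.9326^5 = +0.890433
  k=4: (−1)^3·643.9876/(144)·0.3610^1·0.9326^7 = -0.990326
d^4_{0,1}(2.4029) = +0.003333 -0.133436 +0.890433 -0.990326 = -0.229996
Attach z-rotation phases: D = e^{-i(0)(1.8239)}·(-0.229996)·e^{-i(1)(2.6924)} = +0.207180+0.099873i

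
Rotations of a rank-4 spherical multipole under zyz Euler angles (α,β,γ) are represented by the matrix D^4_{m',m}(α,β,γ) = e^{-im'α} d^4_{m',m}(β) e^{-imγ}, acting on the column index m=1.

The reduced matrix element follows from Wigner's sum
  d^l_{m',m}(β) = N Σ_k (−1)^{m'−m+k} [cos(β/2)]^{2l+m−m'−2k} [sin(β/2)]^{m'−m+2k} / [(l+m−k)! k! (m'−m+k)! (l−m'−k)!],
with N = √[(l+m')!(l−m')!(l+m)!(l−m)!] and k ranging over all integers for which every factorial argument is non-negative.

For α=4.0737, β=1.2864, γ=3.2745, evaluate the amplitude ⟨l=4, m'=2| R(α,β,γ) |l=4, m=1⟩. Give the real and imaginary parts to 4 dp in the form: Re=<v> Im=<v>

Re=0.1673 Im=0.3683

Split into d^4_{2,1}(β=1.2864) × two z-phases.
c=cos(1.2864/2)=0.800181, s=sin(1.2864/2)=0.599759; N=√[720·2·120·6]=1018.233765
k∈{0,1,2} keeps every argument non-negative
  k=0: (−1)^1·1018.2338/(240)·0.8002^7·0.5998^1 = -0.534477
  k=1: (−1)^2·1018.2338/(48)·0.8002^5·0.5998^3 = +1.501333
  k=2: (−1)^3·1018.2338/(72)·0.8002^3·0.5998^5 = -0.562294
d^4_{2,1}(1.2864) = -0.534477 +1.501333 -0.562294 = +0.404562
D = (-0.289226-0.957261i)·(+0.404562)·(-0.991181+0.132516i) = +0.167298+0.368350i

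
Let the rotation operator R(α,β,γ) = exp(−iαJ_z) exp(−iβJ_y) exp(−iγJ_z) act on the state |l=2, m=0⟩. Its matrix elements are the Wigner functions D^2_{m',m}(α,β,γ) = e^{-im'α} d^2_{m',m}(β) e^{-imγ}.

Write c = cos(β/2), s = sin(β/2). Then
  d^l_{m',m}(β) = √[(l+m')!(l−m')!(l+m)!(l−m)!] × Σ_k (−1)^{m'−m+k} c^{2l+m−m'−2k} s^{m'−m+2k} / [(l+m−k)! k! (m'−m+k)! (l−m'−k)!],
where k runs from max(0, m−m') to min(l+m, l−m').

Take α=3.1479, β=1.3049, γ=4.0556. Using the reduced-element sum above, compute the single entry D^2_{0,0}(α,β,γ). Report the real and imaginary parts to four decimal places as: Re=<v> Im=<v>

Re=-0.3964 Im=0.0000

First d^2_{0,0}(β=1.3049), then the phase factors e^{-i(0)α} and e^{-i(0)γ}:
With c≡cos(β/2)=0.794599 and s≡sin(β/2)=0.607135, N=[2·2·2·2]^{1/2}=4.000000
Admissible k: 0..2 (factorial args all ≥0)
  k=0: (−1)^0·4.0000/(4)·0.7946^4·0.6071^0 = +0.398650
  k=1: (−1)^1·4.0000/(1)·0.7946^2·0.6071^2 = -0.930950
  k=2: (−1)^2·4.0000/(4)·0.7946^0·0.6071^4 = +0.135875
d^2_{0,0}(1.3049) = +0.398650 -0.930950 +0.135875 = -0.396425
D = (+1.000000+0.000000i)·(-0.396425)·(+1.000000+0.000000i) = -0.396425+0.000000i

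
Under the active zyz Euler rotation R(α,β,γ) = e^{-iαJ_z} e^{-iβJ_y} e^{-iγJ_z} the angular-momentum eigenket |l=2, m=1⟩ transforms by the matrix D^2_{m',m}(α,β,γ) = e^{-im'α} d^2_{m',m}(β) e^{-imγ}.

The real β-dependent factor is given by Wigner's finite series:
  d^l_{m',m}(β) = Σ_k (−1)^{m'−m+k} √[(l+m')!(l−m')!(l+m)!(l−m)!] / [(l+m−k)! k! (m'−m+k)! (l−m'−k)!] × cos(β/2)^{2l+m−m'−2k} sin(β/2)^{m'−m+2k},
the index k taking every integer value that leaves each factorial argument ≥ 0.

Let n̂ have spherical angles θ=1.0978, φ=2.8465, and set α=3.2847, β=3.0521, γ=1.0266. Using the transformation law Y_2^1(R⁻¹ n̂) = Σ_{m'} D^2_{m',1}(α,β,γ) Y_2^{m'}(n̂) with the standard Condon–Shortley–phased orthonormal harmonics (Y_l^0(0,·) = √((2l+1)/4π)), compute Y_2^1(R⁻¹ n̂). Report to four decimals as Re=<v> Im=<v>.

Re=-0.2241 Im=0.1552

Need the full column D^2_{m',1} for m'=−2..2 at α=3.2847, β=3.0521, γ=1.0266.
cos(β/2)=0.044731, sin(β/2)=0.998999
d^2_{-2,1}: single k=3 term ⇒ +0.089194;  D = +0.065844-0.060168i
d^2_{-1,1}: k∈[2..3] ⇒ +0.005991 -0.996002 = -0.990012;  D = +0.628118-0.765239i
d^2_{0,1}: k∈[1..2] ⇒ +0.000219 -0.109240 = -0.109021;  D = -0.056444+0.093273i
d^2_{1,1}: k∈[0..1] ⇒ +0.000004 -0.005991 = -0.005987;  D = +0.002337-0.005512i
d^2_{2,1}: single k=0 term ⇒ -0.000179;  D = -0.000046+0.000173i
Y_2^{m'}(θ=1.0978,φ=2.8465) and Σ D·Y over m':
  (+0.0658-0.0602i)·(+0.2543+0.1704i)  (+0.6281-0.7652i)·(-0.2998-0.0911i)  (-0.0564+0.0933i)·(-0.1190+0.0000i)  (+0.0023-0.0055i)·(+0.2998-0.0911i)  (-0.0000+0.0002i)·(+0.2543-0.1704i)
Y_2^1(R⁻¹ n̂) = -0.224077+0.155152i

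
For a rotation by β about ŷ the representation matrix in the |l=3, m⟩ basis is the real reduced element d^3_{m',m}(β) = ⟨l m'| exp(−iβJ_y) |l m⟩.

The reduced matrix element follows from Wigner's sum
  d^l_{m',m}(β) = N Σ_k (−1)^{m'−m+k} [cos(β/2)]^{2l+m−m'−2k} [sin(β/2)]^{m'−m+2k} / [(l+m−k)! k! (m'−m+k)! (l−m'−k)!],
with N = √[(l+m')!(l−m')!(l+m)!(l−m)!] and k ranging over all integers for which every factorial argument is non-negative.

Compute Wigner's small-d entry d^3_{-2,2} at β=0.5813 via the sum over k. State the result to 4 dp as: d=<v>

d^3_{-2,2}(β=0.5813) via Wigner's sum:
With c≡cos(β/2)=0.958058 and s≡sin(β/2)=0.286575, N=[1·120·120·1]^{1/2}=120.000000
k: max(0,(2)−(-2))=4 … min(3+(2),3−(-2))=5
  k=4: (−1)^0·120.0000/(24)·0.9581^2·0.2866^4 = +0.030953
  k=5: (−1)^1·120.0000/(120)·0.9581^0·0.2866^6 = -0.000554
d^3_{-2,2}(0.5813) = +0.030953 -0.000554 = +0.030399

d=0.0304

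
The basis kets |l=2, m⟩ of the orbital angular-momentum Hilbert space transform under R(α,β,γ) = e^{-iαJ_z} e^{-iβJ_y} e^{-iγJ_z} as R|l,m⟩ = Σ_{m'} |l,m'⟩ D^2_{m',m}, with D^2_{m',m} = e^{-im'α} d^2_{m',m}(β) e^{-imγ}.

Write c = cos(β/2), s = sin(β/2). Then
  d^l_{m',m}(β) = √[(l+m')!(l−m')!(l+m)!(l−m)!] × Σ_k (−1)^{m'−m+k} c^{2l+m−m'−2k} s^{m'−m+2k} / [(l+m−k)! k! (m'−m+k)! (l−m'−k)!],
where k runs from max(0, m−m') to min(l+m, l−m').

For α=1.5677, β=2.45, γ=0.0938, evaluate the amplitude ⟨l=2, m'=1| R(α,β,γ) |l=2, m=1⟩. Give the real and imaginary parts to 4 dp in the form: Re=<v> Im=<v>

D^2_{1,1}(1.5677,2.45,0.0938) = e^{-i·1·1.5677}·d^2_{1,1}(2.45)·e^{-i·1·0.0938}. Compute d first:
c=cos(2.45/2)=0.338946, s=sin(2.45/2)=0.940806; N=√[6·1·6·1]=6.000000
k∈{0,1} keeps every argument non-negative
  k=0: (−1)^0·6.0000/(6)·0.3389^4·0.9408^0 = +0.013198
  k=1: (−1)^1·6.0000/(2)·0.3389^2·0.9408^2 = -0.305058
d^2_{1,1}(2.45) = +0.013198 -0.305058 = -0.291859
Phases: e^{-i·(1)·1.5677}=+0.003096-0.999995i, e^{-i·(1)·0.0938}=+0.995604-0.093663i ⇒ D=+0.026436+0.290660i

Re=0.0264 Im=0.2907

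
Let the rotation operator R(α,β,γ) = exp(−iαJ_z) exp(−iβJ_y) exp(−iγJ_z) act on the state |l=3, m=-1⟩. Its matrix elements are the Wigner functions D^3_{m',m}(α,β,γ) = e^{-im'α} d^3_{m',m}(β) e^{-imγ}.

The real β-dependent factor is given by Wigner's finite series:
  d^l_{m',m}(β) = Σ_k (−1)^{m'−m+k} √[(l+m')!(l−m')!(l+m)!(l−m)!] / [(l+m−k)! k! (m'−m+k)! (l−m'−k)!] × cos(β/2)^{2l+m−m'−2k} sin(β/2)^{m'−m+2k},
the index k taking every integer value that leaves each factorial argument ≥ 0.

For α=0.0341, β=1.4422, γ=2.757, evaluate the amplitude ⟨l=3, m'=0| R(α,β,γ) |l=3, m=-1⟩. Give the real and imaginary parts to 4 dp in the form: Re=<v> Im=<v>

Re=-0.3653 Im=0.1479

D^3_{0,-1}(0.0341,1.4422,2.757) = e^{-i·0·0.0341}·d^3_{0,-1}(1.4422)·e^{-i·-1·2.757}. Compute d first:
c=cos(1.4422/2)=0.751080, s=sin(1.4422/2)=0.660211; N=√[6·6·2·24]=41.569219
k: max(0,(-1)−(0))=0 … min(3+(-1),3−(0))=2
  k=0: (−1)^1·41.5692/(12)·0.7511^5·0.6602^1 = -0.546644
  k=1: (−1)^2·41.5692/(4)·0.7511^3·0.6602^3 = +1.267124
  k=2: (−1)^3·41.5692/(12)·0.7511^1·0.6602^5 = -0.326356
d^3_{0,-1}(1.4422) = -0.546644 +1.267124 -0.326356 = +0.394125
Attach z-rotation phases: D = e^{-i(0)(0.0341)}·(+0.394125)·e^{-i(-1)(2.757)} = -0.365334+0.147868i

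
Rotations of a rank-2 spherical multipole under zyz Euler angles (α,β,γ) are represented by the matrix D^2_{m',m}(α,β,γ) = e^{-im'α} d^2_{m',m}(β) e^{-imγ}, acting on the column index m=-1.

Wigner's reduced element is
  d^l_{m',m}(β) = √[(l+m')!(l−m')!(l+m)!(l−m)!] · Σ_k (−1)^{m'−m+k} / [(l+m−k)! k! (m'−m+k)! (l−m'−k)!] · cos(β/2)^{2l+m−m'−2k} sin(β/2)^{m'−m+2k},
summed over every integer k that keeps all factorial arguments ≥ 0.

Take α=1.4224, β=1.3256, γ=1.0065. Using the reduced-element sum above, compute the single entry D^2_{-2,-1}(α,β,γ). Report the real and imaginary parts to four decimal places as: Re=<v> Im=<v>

First d^2_{-2,-1}(β=1.3256), then the phase factors e^{-i(-2)α} and e^{-i(-1)γ}:
Half-angle: c=0.788272, s=0.615326. N=√(1·24·1·6)=12.000000
Admissible k: 1..1 (factorial args all ≥0)
  k=1: (−1)^0·12.0000/(6)·0.7883^3·0.6153^1 = +0.602788
d^2_{-2,-1}(1.3256) = +0.602788
D = (-0.956279+0.292455i)·(+0.602788)·(+0.534821+0.844965i) = -0.457246-0.392784i

Re=-0.4572 Im=-0.3928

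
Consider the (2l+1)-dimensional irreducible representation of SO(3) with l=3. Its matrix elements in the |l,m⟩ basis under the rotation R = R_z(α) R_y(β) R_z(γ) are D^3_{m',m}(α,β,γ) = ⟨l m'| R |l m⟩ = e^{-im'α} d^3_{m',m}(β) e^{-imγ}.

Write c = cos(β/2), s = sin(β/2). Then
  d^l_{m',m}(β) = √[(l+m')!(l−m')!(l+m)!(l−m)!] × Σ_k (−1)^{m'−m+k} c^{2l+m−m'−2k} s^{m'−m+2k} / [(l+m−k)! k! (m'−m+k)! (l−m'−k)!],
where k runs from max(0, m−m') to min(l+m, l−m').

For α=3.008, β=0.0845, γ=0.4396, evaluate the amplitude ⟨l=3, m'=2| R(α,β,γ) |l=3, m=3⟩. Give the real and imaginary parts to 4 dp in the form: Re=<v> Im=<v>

Re=0.0511 Im=-0.0894

D^3_{2,3}(3.008,0.0845,0.4396) = e^{-i·2·3.008}·d^3_{2,3}(0.0845)·e^{-i·3·0.4396}. Compute d first:
With c≡cos(β/2)=0.999108 and s≡sin(β/2)=0.042237, N=[120·1·720·1]^{1/2}=293.938769
k: max(0,(3)−(2))=1 … min(3+(3),3−(2))=1
  k=1: (−1)^0·293.9388/(120)·0.9991^5·0.0422^1 = +0.102999
d^3_{2,3}(0.0845) = +0.102999
D = (+0.964518+0.264018i)·(+0.102999)·(+0.249338-0.968417i) = +0.051105-0.089427i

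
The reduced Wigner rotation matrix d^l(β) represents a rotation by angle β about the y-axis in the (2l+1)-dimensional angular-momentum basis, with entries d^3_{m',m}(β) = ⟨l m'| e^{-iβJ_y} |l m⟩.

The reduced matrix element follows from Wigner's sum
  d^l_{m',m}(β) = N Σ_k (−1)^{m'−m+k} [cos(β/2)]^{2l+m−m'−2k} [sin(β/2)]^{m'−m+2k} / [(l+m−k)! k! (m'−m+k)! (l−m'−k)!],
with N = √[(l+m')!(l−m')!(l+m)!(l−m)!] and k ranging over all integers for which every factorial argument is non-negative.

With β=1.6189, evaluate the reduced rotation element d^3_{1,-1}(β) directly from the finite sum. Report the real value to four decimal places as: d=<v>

d^3_{1,-1}(β=1.6189) via Wigner's sum:
Half-angle: c=0.689897, s=0.723908. N=√(24·2·2·24)=48.000000
Admissible k: 0..2 (factorial args all ≥0)
  k=0: (−1)^2·48.0000/(8)·0.6899^4·0.7239^2 = +0.712285
  k=1: (−1)^3·48.0000/(6)·0.6899^2·0.7239^4 = -1.045662
  k=2: (−1)^4·48.0000/(48)·0.6899^0·0.7239^6 = +0.143913
d^3_{1,-1}(1.6189) = +0.712285 -1.045662 +0.143913 = -0.189463

d=-0.1895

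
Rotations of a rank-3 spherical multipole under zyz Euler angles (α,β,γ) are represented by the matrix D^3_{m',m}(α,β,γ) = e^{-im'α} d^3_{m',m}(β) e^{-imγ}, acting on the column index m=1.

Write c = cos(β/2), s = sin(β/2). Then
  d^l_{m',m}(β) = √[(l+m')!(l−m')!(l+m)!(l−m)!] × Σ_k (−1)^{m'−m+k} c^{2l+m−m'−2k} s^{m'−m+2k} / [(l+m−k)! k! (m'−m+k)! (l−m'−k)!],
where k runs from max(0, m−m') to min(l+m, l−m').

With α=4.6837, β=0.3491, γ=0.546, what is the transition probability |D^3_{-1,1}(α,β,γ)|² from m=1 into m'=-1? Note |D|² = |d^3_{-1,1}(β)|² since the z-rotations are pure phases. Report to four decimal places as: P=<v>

D^3_{-1,1}(4.6837,0.3491,0.546) = e^{-i·-1·4.6837}·d^3_{-1,1}(0.3491)·e^{-i·1·0.546}. Compute d first:
With c≡cos(β/2)=0.984805 and s≡sin(β/2)=0.173665, N=[2·24·24·2]^{1/2}=48.000000
The bounds max(0,m−m')=2 and min(l+m,l−m')=4 give 3 terms
  k=2: (−1)^0·48.0000/(8)·0.9848^4·0.1737^2 = +0.170207
  k=3: (−1)^1·48.0000/(6)·0.9848^2·0.1737^4 = -0.007057
  k=4: (−1)^2·48.0000/(48)·0.9848^0·0.1737^6 = +0.000027
d^3_{-1,1}(0.3491) = +0.170207 -0.007057 +0.000027 = +0.163177
|D^3_{-1,1}|² = |d^3_{-1,1}(β)|² = (+0.163177)² = 0.026627 (the z-rotation phases have unit modulus)

P=0.0266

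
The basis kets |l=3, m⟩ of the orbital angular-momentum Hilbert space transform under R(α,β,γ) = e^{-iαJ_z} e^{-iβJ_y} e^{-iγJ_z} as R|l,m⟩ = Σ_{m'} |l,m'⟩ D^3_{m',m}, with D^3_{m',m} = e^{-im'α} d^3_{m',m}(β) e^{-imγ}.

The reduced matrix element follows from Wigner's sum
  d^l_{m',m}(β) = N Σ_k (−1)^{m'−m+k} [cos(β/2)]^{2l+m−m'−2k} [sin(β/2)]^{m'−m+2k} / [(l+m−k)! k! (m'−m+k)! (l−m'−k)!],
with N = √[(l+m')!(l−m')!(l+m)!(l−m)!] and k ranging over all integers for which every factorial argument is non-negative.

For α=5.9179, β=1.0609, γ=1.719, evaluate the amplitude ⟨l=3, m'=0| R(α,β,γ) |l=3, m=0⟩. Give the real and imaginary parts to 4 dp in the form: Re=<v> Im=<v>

Re=-0.4414 Im=0.0000

D^3_{0,0}(5.9179,1.0609,1.719) = e^{-i·0·5.9179}·d^3_{0,0}(1.0609)·e^{-i·0·1.719}. Compute d first:
c=cos(1.0609/2)=0.862579, s=sin(1.0609/2)=0.505922; N=√[6·6·6·6]=36.000000
Admissible k: 0..3 (factorial args all ≥0)
  k=0: (−1)^0·36.0000/(36)·0.8626^6·0.5059^0 = +0.411903
  k=1: (−1)^1·36.0000/(4)·0.8626^4·0.5059^2 = -1.275280
  k=2: (−1)^2·36.0000/(4)·0.8626^2·0.5059^4 = +0.438706
  k=3: (−1)^3·36.0000/(36)·0.8626^0·0.5059^6 = -0.016769
d^3_{0,0}(1.0609) = +0.411903 -1.275280 +0.438706 -0.016769 = -0.441439
Phases: e^{-i·(0)·5.9179}=+1.000000+0.000000i, e^{-i·(0)·1.719}=+1.000000+0.000000i ⇒ D=-0.441439+0.000000i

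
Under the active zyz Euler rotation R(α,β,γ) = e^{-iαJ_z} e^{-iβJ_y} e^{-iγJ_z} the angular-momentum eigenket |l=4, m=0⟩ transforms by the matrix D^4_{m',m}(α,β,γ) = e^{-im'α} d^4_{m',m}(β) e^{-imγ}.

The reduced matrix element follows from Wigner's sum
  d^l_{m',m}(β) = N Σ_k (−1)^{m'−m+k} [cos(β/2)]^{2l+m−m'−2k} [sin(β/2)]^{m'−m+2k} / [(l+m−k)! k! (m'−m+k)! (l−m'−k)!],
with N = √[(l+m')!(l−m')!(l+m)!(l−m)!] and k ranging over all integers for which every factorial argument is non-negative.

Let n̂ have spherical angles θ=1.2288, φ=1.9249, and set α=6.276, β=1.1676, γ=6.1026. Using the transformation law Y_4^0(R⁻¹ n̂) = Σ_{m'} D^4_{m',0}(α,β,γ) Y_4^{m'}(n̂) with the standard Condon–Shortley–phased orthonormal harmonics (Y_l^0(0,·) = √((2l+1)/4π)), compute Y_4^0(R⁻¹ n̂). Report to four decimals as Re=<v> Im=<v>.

Re=0.2239 Im=0.0000

Need the full column D^4_{m',0} for m'=−4..4 at α=6.276, β=1.1676, γ=6.1026.
cos(β/2)=0.834374, sin(β/2)=0.551199
d^4_{-4,0}: single k=4 term ⇒ +0.374304;  D = +0.374149-0.010756i
d^4_{-3,0}: k∈[3..4] ⇒ +0.801295 -0.349693 = +0.451602;  D = +0.451497-0.009734i
d^4_{-2,0}: k∈[2..4] ⇒ +0.972528 -1.131789 +0.185221 = +0.025961;  D = +0.025958-0.000373i
d^4_{-1,0}: k∈[1..4] ⇒ +0.693983 -1.817166 +0.793029 -0.057681 = -0.387835;  D = -0.387825+0.002787i
d^4_{0,0}: k∈[0..4] ⇒ +0.234902 -1.640216 +1.610564 -0.312385 +0.008520 = -0.098614;  D = -0.098614+0.000000i
d^4_{1,0}: k∈[0..3] ⇒ -0.693983 +1.817166 -0.793029 +0.057681 = +0.387835;  D = +0.387825+0.002787i
d^4_{2,0}: k∈[0..2] ⇒ +0.972528 -1.131789 +0.185221 = +0.025961;  D = +0.025958+0.000373i
d^4_{3,0}: k∈[0..1] ⇒ -0.801295 +0.349693 = -0.451602;  D = -0.451497-0.009734i
d^4_{4,0}: single k=0 term ⇒ +0.374304;  D = +0.374149+0.010756i
Y_4^{m'}(θ=1.2288,φ=1.9249) and Σ D·Y over m':
  (+0.3741-0.0108i)·(+0.0536-0.3444i)  (+0.4515-0.0097i)·(+0.3066+0.1709i)  (+0.0260-0.0004i)·(+0.0480-0.0411i)  (-0.3878+0.0028i)·(+0.1147+0.3102i)  (-0.0986+0.0000i)·(+0.0073+0.0000i)  (+0.3878+0.0028i)·(-0.1147+0.3102i)  (+0.0260+0.0004i)·(+0.0480+0.0411i)  (-0.4515-0.0097i)·(-0.3066+0.1709i)  (+0.3741+0.0108i)·(+0.0536+0.3444i)
Y_4^0(R⁻¹ n̂) = +0.223927+0.000000i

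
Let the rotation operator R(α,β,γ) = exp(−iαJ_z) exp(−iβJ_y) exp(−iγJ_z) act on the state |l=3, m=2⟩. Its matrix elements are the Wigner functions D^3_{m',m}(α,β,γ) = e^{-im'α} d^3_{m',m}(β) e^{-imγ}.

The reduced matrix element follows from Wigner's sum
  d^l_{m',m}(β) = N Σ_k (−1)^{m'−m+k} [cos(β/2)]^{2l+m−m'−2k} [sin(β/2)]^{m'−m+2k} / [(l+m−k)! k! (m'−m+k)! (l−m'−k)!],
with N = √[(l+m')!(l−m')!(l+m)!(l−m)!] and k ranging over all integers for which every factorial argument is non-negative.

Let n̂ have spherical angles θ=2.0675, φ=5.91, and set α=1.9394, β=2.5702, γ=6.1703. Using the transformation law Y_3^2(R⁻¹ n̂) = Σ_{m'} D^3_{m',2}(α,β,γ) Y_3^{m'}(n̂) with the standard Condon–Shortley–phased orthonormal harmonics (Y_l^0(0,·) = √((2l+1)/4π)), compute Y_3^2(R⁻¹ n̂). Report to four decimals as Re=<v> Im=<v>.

Re=0.0300 Im=-0.0751

Need the full column D^3_{m',2} for m'=−3..3 at α=1.9394, β=2.5702, γ=6.1703.
cos(β/2)=0.281826, sin(β/2)=0.959466
d^3_{-3,2}: single k=5 term ⇒ +0.561311;  D = +0.545327-0.132997i
d^3_{-2,2}: k∈[4..5] ⇒ +0.336549 -0.780147 = -0.443598;  D = +0.253329+0.364148i
d^3_{-1,2}: k∈[3..4] ⇒ +0.125043 -0.724649 = -0.599606;  D = +0.335774-0.496773i
d^3_{0,2}: k∈[2..3] ⇒ +0.031808 -0.368671 = -0.336863;  D = -0.328314-0.075409i
d^3_{1,2}: k∈[1..2] ⇒ +0.005394 -0.125043 = -0.119649;  D = +0.017032+0.118430i
d^3_{2,2}: k∈[0..1] ⇒ +0.000501 -0.029037 = -0.028536;  D = +0.024884-0.013966i
d^3_{3,2}: single k=0 term ⇒ -0.004178;  D = -0.003221-0.002662i
Y_3^{m'}(θ=2.0675,φ=5.91) and Σ D·Y over m':
  (+0.5453-0.1330i)·(+0.1236+0.2551i)  (+0.2533+0.3641i)·(-0.2763-0.2556i)  (+0.3358-0.4968i)·(+0.0358+0.0140i)  (-0.3283-0.0754i)·(+0.3316+0.0000i)  (+0.0170+0.1184i)·(-0.0358+0.0140i)  (+0.0249-0.0140i)·(-0.2763+0.2556i)  (-0.0032-0.0027i)·(-0.1236+0.2551i)
Y_3^2(R⁻¹ n̂) = +0.030047-0.075057i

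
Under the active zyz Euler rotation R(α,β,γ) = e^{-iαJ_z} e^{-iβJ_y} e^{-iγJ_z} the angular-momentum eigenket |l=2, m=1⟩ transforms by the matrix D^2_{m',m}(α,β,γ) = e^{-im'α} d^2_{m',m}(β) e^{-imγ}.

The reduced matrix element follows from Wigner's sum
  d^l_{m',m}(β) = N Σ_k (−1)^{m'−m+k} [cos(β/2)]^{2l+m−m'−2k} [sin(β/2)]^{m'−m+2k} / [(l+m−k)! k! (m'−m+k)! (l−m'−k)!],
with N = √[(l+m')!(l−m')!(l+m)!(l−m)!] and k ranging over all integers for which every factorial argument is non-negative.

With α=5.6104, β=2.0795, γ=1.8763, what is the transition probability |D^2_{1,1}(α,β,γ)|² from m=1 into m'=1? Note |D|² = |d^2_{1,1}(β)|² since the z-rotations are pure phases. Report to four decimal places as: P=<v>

P=0.2563

First d^2_{1,1}(β=2.0795), then the phase factors e^{-i(1)α} and e^{-i(1)γ}:
c=cos(2.0795/2)=0.506436, s=sin(2.0795/2)=0.862278; N=√[6·1·6·1]=6.000000
Admissible k: 0..1 (factorial args all ≥0)
  k=0: (−1)^0·6.0000/(6)·0.5064^4·0.8623^0 = +0.065781
  k=1: (−1)^1·6.0000/(2)·0.5064^2·0.8623^2 = -0.572090
d^2_{1,1}(2.0795) = +0.065781 -0.572090 = -0.506309
|D^2_{1,1}|² = |d^2_{1,1}(β)|² = (-0.506309)² = 0.256349 (the z-rotation phases have unit modulus)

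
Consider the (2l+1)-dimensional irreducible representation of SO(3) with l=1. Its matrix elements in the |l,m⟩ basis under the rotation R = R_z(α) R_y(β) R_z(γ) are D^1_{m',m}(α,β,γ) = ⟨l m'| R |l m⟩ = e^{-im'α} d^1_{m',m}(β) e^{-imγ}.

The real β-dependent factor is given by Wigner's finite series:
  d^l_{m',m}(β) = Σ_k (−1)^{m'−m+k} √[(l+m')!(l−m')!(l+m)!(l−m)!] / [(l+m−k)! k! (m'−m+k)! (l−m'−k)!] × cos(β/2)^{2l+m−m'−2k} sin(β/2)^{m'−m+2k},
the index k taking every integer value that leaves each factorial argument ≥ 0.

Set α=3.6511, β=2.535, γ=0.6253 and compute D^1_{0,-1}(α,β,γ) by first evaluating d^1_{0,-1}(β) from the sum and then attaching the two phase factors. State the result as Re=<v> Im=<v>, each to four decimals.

First d^1_{0,-1}(β=2.535), then the phase factors e^{-i(0)α} and e^{-i(-1)γ}:
c=cos(2.535/2)=0.298668, s=sin(2.535/2)=0.954357; N=√[1·1·1·2]=1.414214
The bounds max(0,m−m')=0 and min(l+m,l−m')=0 give 1 term
  k=0: (−1)^1·1.4142/(1)·0.2987^1·0.9544^1 = -0.403101
d^1_{0,-1}(2.535) = -0.403101
Attach z-rotation phases: D = e^{-i(0)(3.6511)}·(-0.403101)·e^{-i(-1)(0.6253)} = -0.326830-0.235952i

Re=-0.3268 Im=-0.2360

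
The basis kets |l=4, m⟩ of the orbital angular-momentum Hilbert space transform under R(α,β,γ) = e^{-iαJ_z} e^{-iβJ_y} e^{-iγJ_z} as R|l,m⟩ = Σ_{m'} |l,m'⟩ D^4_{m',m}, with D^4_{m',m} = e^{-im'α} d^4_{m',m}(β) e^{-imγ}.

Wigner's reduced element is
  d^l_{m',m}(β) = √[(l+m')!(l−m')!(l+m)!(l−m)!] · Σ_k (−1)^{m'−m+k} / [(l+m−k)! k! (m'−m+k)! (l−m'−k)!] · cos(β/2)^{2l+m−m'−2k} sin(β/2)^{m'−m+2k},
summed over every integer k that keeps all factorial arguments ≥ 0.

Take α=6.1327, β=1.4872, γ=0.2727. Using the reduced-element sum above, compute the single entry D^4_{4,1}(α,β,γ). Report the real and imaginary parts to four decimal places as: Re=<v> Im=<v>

Re=-0.4745 Im=-0.1621

D^4_{4,1}(6.1327,1.4872,0.2727) = e^{-i·4·6.1327}·d^4_{4,1}(1.4872)·e^{-i·1·0.2727}. Compute d first:
Half-angle: c=0.736036, s=0.676942. N=√(40320·1·120·6)=5387.986637
k: max(0,(1)−(4))=0 … min(4+(1),4−(4))=0
  k=0: (−1)^3·5387.9866/(720)·0.7360^5·0.6769^3 = -0.501470
d^4_{4,1}(1.4872) = -0.501470
Phases: e^{-i·(4)·6.1327}=+0.824238+0.566244i, e^{-i·(1)·0.2727}=+0.963047-0.269333i ⇒ D=-0.474535-0.162138i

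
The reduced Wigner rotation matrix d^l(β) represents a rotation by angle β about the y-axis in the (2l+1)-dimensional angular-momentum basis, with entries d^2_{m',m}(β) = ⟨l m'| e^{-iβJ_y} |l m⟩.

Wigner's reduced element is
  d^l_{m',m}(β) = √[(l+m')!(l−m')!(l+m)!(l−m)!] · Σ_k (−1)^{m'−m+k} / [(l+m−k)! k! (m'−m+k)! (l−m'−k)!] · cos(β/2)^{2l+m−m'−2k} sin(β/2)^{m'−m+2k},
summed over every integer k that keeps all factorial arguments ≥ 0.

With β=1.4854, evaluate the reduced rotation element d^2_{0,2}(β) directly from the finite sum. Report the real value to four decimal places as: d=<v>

d=0.6079

d^2_{0,2}(β=1.4854) via Wigner's sum:
c=cos(1.4854/2)=0.736645, s=sin(1.4854/2)=0.676279; N=√[2·2·24·1]=9.797959
k: max(0,(2)−(0))=2 … min(2+(2),2−(0))=2
  k=2: (−1)^0·9.7980/(4)·0.7366^2·0.6763^2 = +0.607918
d^2_{0,2}(1.4854) = +0.607918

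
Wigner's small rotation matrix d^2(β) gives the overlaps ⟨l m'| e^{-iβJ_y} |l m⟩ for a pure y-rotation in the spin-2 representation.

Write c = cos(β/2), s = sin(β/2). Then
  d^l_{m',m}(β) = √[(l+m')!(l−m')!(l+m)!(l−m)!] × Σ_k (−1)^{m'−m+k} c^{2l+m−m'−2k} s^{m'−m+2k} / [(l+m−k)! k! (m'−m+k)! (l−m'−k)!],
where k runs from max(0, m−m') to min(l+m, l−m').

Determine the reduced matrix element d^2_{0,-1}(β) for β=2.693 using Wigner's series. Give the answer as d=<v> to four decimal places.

d^2_{0,-1}(β=2.693) via Wigner's sum:
With c≡cos(β/2)=0.222420 and s≡sin(β/2)=0.974951, N=[2·2·1·6]^{1/2}=4.898979
k: max(0,(-1)−(0))=0 … min(2+(-1),2−(0))=1
  k=0: (−1)^1·4.8990/(2)·0.2224^3·0.9750^1 = -0.026277
  k=1: (−1)^2·4.8990/(2)·0.2224^1·0.9750^3 = +0.504892
d^2_{0,-1}(2.693) = -0.026277 +0.504892 = +0.478614

d=0.4786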